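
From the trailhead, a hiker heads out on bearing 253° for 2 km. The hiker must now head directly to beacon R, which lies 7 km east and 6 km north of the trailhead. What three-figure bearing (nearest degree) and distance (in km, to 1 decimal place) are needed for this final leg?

Leg 1 (253°, 2 km): east 2 sin 253° = -1.91, north 2 cos 253° = -0.58
Current position: (-1.91, -0.58). Target: (7, 6). Remaining: Δeast = 8.91, Δnorth = 6.58.
Bearing = atan2(8.91, 6.58) mod 360° = 53.54°; distance = √((8.91)² + (6.58)²) = 11.081 km.

054°, 11.1 km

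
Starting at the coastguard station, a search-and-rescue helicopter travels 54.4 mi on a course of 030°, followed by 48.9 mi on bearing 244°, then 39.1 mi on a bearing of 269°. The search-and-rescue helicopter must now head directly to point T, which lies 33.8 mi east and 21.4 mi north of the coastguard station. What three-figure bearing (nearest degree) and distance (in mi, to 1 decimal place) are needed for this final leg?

Leg 1 (030°, 54.4 mi): east 54.4 sin 30° = 27.20, north 54.4 cos 30° = 47.11
Leg 2 (244°, 48.9 mi): east 48.9 sin 244° = -43.95, north 48.9 cos 244° = -21.44
Leg 3 (269°, 39.1 mi): east 39.1 sin 269° = -39.09, north 39.1 cos 269° = -0.68
Current position: (-55.85, 24.99). Target: (33.8, 21.4). Remaining: Δeast = 89.65, Δnorth = -3.59.
Bearing = atan2(89.65, -3.59) mod 360° = 92.30°; distance = √((89.65)² + (-3.59)²) = 89.717 mi.

092°, 89.7 mi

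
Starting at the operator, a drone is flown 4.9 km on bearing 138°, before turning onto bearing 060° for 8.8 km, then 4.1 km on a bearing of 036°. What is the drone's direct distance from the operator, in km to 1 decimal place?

Leg 1 (138°, 4.9 km): east 4.9 sin 138° = 3.28, north 4.9 cos 138° = -3.64
Leg 2 (060°, 8.8 km): east 8.8 sin 60° = 7.62, north 8.8 cos 60° = 4.40
Leg 3 (036°, 4.1 km): east 4.1 sin 36° = 2.41, north 4.1 cos 36° = 3.32
Net: 13.31 east, 4.08 north. Distance = √((13.31)² + (4.08)²) = 13.920 km.

13.9 km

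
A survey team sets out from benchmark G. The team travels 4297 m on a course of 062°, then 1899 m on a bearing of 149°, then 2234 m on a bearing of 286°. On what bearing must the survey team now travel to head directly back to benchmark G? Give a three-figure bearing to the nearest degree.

249°

Leg 1 (062°, 4297 m): east 4297 sin 62° = 3794.03, north 4297 cos 62° = 2017.32
Leg 2 (149°, 1899 m): east 1899 sin 149° = 978.06, north 1899 cos 149° = -1627.76
Leg 3 (286°, 2234 m): east 2234 sin 286° = -2147.46, north 2234 cos 286° = 615.77
Net displacement: 2624.62 east, 1005.33 north. Direction back to start is (-2624.62, -1005.33): bearing = atan2(-2624.62, -1005.33) mod 360° = 249.04° ≈ 249°.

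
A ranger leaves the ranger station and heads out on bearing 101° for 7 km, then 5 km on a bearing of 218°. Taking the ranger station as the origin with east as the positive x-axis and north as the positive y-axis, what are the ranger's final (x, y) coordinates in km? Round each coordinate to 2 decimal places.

Leg 1 (101°, 7 km): east 7 sin 101° = 6.87, north 7 cos 101° = -1.34
Leg 2 (218°, 5 km): east 5 sin 218° = -3.08, north 5 cos 218° = -3.94
Summing: 3.79 km east, -5.28 km north → (3.79, -5.28).

(3.79, -5.28)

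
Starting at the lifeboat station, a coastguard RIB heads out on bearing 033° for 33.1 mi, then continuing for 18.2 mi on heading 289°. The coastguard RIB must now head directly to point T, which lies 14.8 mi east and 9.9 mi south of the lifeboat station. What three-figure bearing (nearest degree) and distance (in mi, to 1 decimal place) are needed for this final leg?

Leg 1 (033°, 33.1 mi): east 33.1 sin 33° = 18.03, north 33.1 cos 33° = 27.76
Leg 2 (289°, 18.2 mi): east 18.2 sin 289° = -17.21, north 18.2 cos 289° = 5.93
Current position: (0.82, 33.69). Target: (14.8, -9.9). Remaining: Δeast = 13.98, Δnorth = -43.59.
Bearing = atan2(13.98, -43.59) mod 360° = 162.22°; distance = √((13.98)² + (-43.59)²) = 45.773 mi.

162°, 45.8 mi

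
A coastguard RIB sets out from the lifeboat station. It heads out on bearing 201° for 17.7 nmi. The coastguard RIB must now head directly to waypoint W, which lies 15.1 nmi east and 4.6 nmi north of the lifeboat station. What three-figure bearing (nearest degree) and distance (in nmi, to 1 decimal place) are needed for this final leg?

045°, 30.1 nmi

Leg 1 (201°, 17.7 nmi): east 17.7 sin 201° = -6.34, north 17.7 cos 201° = -16.52
Current position: (-6.34, -16.52). Target: (15.1, 4.6). Remaining: Δeast = 21.44, Δnorth = 21.12.
Bearing = atan2(21.44, 21.12) mod 360° = 45.43°; distance = √((21.44)² + (21.12)²) = 30.101 nmi.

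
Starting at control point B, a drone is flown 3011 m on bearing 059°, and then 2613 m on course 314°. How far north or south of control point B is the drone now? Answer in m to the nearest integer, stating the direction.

3366 m north

Leg 1 (059°, 3011 m): east 3011 sin 59° = 2580.93, north 3011 cos 59° = 1550.78
Leg 2 (314°, 2613 m): east 2613 sin 314° = -1879.63, north 2613 cos 314° = 1815.14
Net north component: 3365.92 m.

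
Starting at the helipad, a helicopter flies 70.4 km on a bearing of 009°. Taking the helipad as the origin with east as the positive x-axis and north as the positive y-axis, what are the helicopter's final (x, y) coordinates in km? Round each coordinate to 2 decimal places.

(11.01, 69.53)

Leg 1 (009°, 70.4 km): east 70.4 sin 9° = 11.01, north 70.4 cos 9° = 69.53
Summing: 11.01 km east, 69.53 km north → (11.01, 69.53).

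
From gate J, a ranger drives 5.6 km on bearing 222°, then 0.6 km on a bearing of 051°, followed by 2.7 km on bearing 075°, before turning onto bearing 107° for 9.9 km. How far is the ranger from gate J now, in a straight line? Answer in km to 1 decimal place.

10.6 km

Leg 1 (222°, 5.6 km): east 5.6 sin 222° = -3.75, north 5.6 cos 222° = -4.16
Leg 2 (051°, 0.6 km): east 0.6 sin 51° = 0.47, north 0.6 cos 51° = 0.38
Leg 3 (075°, 2.7 km): east 2.7 sin 75° = 2.61, north 2.7 cos 75° = 0.70
Leg 4 (107°, 9.9 km): east 9.9 sin 107° = 9.47, north 9.9 cos 107° = -2.89
Net: 8.79 east, -5.98 north. Distance = √((8.79)² + (-5.98)²) = 10.635 km.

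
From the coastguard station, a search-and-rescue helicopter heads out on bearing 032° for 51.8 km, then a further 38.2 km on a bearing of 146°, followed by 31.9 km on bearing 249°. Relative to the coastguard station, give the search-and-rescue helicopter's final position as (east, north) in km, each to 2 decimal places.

Leg 1 (032°, 51.8 km): east 51.8 sin 32° = 27.45, north 51.8 cos 32° = 43.93
Leg 2 (146°, 38.2 km): east 38.2 sin 146° = 21.36, north 38.2 cos 146° = -31.67
Leg 3 (249°, 31.9 km): east 31.9 sin 249° = -29.78, north 31.9 cos 249° = -11.43
Summing: 19.03 km east, 0.83 km north → (19.03, 0.83).

(19.03, 0.83)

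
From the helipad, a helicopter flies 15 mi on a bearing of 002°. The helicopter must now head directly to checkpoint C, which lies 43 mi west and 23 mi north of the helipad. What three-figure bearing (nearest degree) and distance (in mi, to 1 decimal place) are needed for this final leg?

Leg 1 (002°, 15 mi): east 15 sin 2° = 0.52, north 15 cos 2° = 14.99
Current position: (0.52, 14.99). Target: (-43, 23). Remaining: Δeast = -43.52, Δnorth = 8.01.
Bearing = atan2(-43.52, 8.01) mod 360° = 280.43°; distance = √((-43.52)² + (8.01)²) = 44.254 mi.

280°, 44.3 mi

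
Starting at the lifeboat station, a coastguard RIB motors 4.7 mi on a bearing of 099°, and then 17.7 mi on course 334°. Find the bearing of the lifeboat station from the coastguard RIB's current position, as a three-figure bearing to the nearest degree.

Leg 1 (099°, 4.7 mi): east 4.7 sin 99° = 4.64, north 4.7 cos 99° = -0.74
Leg 2 (334°, 17.7 mi): east 17.7 sin 334° = -7.76, north 17.7 cos 334° = 15.91
Net displacement: -3.12 east, 15.17 north. Direction back to start is (3.12, -15.17): bearing = atan2(3.12, -15.17) mod 360° = 168.39° ≈ 168°.

168°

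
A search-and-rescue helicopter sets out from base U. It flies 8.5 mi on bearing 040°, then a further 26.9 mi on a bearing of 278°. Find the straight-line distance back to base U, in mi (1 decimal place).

Leg 1 (040°, 8.5 mi): east 8.5 sin 40° = 5.46, north 8.5 cos 40° = 6.51
Leg 2 (278°, 26.9 mi): east 26.9 sin 278° = -26.64, north 26.9 cos 278° = 3.74
Net: -21.17 east, 10.26 north. Distance = √((-21.17)² + (10.26)²) = 23.527 mi.

23.5 mi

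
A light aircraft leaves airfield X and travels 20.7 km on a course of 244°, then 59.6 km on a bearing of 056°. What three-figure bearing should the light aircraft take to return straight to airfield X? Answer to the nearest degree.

Leg 1 (244°, 20.7 km): east 20.7 sin 244° = -18.61, north 20.7 cos 244° = -9.07
Leg 2 (056°, 59.6 km): east 59.6 sin 56° = 49.41, north 59.6 cos 56° = 33.33
Net displacement: 30.81 east, 24.25 north. Direction back to start is (-30.81, -24.25): bearing = atan2(-30.81, -24.25) mod 360° = 231.79° ≈ 232°.

232°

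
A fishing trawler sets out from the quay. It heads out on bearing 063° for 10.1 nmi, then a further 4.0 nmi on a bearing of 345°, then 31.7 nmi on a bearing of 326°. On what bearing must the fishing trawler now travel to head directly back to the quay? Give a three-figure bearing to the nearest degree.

Leg 1 (063°, 10.1 nmi): east 10.1 sin 63° = 9.00, north 10.1 cos 63° = 4.59
Leg 2 (345°, 4.0 nmi): east 4.0 sin 345° = -1.04, north 4.0 cos 345° = 3.86
Leg 3 (326°, 31.7 nmi): east 31.7 sin 326° = -17.73, north 31.7 cos 326° = 26.28
Net displacement: -9.76 east, 34.73 north. Direction back to start is (9.76, -34.73): bearing = atan2(9.76, -34.73) mod 360° = 164.30° ≈ 164°.

164°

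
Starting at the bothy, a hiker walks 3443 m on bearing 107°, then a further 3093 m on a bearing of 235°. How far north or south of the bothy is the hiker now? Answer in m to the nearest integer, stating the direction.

2781 m south

Leg 1 (107°, 3443 m): east 3443 sin 107° = 3292.56, north 3443 cos 107° = -1006.64
Leg 2 (235°, 3093 m): east 3093 sin 235° = -2533.64, north 3093 cos 235° = -1774.07
Net north component: -2780.71 m.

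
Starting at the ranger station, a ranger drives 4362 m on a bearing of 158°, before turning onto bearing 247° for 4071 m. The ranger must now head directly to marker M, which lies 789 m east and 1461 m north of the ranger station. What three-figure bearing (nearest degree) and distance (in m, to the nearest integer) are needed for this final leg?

022°, 7667 m

Leg 1 (158°, 4362 m): east 4362 sin 158° = 1634.03, north 4362 cos 158° = -4044.38
Leg 2 (247°, 4071 m): east 4071 sin 247° = -3747.38, north 4071 cos 247° = -1590.67
Current position: (-2113.34, -5635.04). Target: (789, 1461). Remaining: Δeast = 2902.34, Δnorth = 7096.04.
Bearing = atan2(2902.34, 7096.04) mod 360° = 22.24°; distance = √((2902.34)² + (7096.04)²) = 7666.642 m.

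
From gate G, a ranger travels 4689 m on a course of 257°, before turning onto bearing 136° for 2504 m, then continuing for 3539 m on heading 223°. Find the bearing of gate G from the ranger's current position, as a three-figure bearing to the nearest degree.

044°

Leg 1 (257°, 4689 m): east 4689 sin 257° = -4568.82, north 4689 cos 257° = -1054.80
Leg 2 (136°, 2504 m): east 2504 sin 136° = 1739.42, north 2504 cos 136° = -1801.23
Leg 3 (223°, 3539 m): east 3539 sin 223° = -2413.59, north 3539 cos 223° = -2588.26
Net displacement: -5242.99 east, -5444.28 north. Direction back to start is (5242.99, 5444.28): bearing = atan2(5242.99, 5444.28) mod 360° = 43.92° ≈ 044°.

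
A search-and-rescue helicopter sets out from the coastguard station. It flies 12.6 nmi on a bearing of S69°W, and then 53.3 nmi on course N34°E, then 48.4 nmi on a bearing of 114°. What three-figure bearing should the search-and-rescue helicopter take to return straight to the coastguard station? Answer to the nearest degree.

252°

Leg 1 (S69°W, 12.6 nmi): east 12.6 sin 249° = -11.76, north 12.6 cos 249° = -4.52
Leg 2 (N34°E, 53.3 nmi): east 53.3 sin 34° = 29.80, north 53.3 cos 34° = 44.19
Leg 3 (114°, 48.4 nmi): east 48.4 sin 114° = 44.22, north 48.4 cos 114° = -19.69
Net displacement: 62.26 east, 19.99 north. Direction back to start is (-62.26, -19.99): bearing = atan2(-62.26, -19.99) mod 360° = 252.20° ≈ 252°.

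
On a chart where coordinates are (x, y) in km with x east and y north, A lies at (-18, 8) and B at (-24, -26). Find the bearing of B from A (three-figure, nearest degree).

Δeast = -24 − -18 = -6.00; Δnorth = -26 − 8 = -34.00.
Bearing = atan2(Δeast, Δnorth) mod 360° = 190.01° ≈ 190°.

190°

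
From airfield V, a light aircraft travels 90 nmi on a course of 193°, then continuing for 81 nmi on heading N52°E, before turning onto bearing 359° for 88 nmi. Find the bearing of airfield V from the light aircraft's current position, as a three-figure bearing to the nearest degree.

Leg 1 (193°, 90 nmi): east 90 sin 193° = -20.25, north 90 cos 193° = -87.69
Leg 2 (N52°E, 81 nmi): east 81 sin 52° = 63.83, north 81 cos 52° = 49.87
Leg 3 (359°, 88 nmi): east 88 sin 359° = -1.54, north 88 cos 359° = 87.99
Net displacement: 42.05 east, 50.16 north. Direction back to start is (-42.05, -50.16): bearing = atan2(-42.05, -50.16) mod 360° = 219.97° ≈ 220°.

220°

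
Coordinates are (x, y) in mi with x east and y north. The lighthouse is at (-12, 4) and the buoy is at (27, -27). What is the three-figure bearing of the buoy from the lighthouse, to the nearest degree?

Δeast = 27 − -12 = 39.00; Δnorth = -27 − 4 = -31.00.
Bearing = atan2(Δeast, Δnorth) mod 360° = 128.48° ≈ 128°.

128°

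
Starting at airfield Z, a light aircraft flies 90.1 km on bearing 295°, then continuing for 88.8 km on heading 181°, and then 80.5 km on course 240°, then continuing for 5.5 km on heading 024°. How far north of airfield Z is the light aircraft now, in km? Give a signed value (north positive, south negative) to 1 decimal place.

-85.9 km

Leg 1 (295°, 90.1 km): east 90.1 sin 295° = -81.66, north 90.1 cos 295° = 38.08
Leg 2 (181°, 88.8 km): east 88.8 sin 181° = -1.55, north 88.8 cos 181° = -88.79
Leg 3 (240°, 80.5 km): east 80.5 sin 240° = -69.72, north 80.5 cos 240° = -40.25
Leg 4 (024°, 5.5 km): east 5.5 sin 24° = 2.24, north 5.5 cos 24° = 5.02
Net north component: -85.93 km.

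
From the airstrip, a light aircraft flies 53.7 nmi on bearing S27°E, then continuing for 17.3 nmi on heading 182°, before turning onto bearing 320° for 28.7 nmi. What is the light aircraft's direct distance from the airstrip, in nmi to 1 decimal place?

Leg 1 (S27°E, 53.7 nmi): east 53.7 sin 153° = 24.38, north 53.7 cos 153° = -47.85
Leg 2 (182°, 17.3 nmi): east 17.3 sin 182° = -0.60, north 17.3 cos 182° = -17.29
Leg 3 (320°, 28.7 nmi): east 28.7 sin 320° = -18.45, north 28.7 cos 320° = 21.99
Net: 5.33 east, -43.15 north. Distance = √((5.33)² + (-43.15)²) = 43.479 nmi.

43.5 nmi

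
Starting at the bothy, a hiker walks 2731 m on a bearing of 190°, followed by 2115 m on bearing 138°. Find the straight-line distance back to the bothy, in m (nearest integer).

Leg 1 (190°, 2731 m): east 2731 sin 190° = -474.23, north 2731 cos 190° = -2689.51
Leg 2 (138°, 2115 m): east 2115 sin 138° = 1415.21, north 2115 cos 138° = -1571.75
Net: 940.98 east, -4261.26 north. Distance = √((940.98)² + (-4261.26)²) = 4363.919 m.

4364 m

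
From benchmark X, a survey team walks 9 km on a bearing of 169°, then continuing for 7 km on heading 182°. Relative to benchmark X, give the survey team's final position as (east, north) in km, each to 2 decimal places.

(1.47, -15.83)

Leg 1 (169°, 9 km): east 9 sin 169° = 1.72, north 9 cos 169° = -8.83
Leg 2 (182°, 7 km): east 7 sin 182° = -0.24, north 7 cos 182° = -7.00
Summing: 1.47 km east, -15.83 km north → (1.47, -15.83).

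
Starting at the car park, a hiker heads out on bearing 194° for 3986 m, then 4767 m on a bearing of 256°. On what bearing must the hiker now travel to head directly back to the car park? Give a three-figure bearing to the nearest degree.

Leg 1 (194°, 3986 m): east 3986 sin 194° = -964.30, north 3986 cos 194° = -3867.60
Leg 2 (256°, 4767 m): east 4767 sin 256° = -4625.40, north 4767 cos 256° = -1153.24
Net displacement: -5589.70 east, -5020.84 north. Direction back to start is (5589.70, 5020.84): bearing = atan2(5589.70, 5020.84) mod 360° = 48.07° ≈ 048°.

048°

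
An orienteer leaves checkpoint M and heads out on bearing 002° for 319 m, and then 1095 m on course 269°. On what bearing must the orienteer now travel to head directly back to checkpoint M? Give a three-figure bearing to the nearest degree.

Leg 1 (002°, 319 m): east 319 sin 2° = 11.13, north 319 cos 2° = 318.81
Leg 2 (269°, 1095 m): east 1095 sin 269° = -1094.83, north 1095 cos 269° = -19.11
Net displacement: -1083.70 east, 299.70 north. Direction back to start is (1083.70, -299.70): bearing = atan2(1083.70, -299.70) mod 360° = 105.46° ≈ 105°.

105°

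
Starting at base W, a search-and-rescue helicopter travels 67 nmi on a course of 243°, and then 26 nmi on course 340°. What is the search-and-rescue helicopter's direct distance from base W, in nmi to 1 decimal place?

Leg 1 (243°, 67 nmi): east 67 sin 243° = -59.70, north 67 cos 243° = -30.42
Leg 2 (340°, 26 nmi): east 26 sin 340° = -8.89, north 26 cos 340° = 24.43
Net: -68.59 east, -5.99 north. Distance = √((-68.59)² + (-5.99)²) = 68.851 nmi.

68.9 nmi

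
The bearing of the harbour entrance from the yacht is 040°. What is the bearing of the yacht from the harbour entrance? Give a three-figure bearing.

220°

Back-bearing = 040° + 180° = 220°.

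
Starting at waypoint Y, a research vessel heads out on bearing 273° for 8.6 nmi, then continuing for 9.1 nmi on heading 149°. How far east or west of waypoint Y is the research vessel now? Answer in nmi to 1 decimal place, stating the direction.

3.9 nmi west

Leg 1 (273°, 8.6 nmi): east 8.6 sin 273° = -8.59, north 8.6 cos 273° = 0.45
Leg 2 (149°, 9.1 nmi): east 9.1 sin 149° = 4.69, north 9.1 cos 149° = -7.80
Net east component: -3.90 nmi.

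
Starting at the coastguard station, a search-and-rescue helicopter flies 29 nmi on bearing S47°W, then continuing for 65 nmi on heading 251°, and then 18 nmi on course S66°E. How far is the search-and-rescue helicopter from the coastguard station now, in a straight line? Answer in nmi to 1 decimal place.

Leg 1 (S47°W, 29 nmi): east 29 sin 227° = -21.21, north 29 cos 227° = -19.78
Leg 2 (251°, 65 nmi): east 65 sin 251° = -61.46, north 65 cos 251° = -21.16
Leg 3 (S66°E, 18 nmi): east 18 sin 114° = 16.44, north 18 cos 114° = -7.32
Net: -66.22 east, -48.26 north. Distance = √((-66.22)² + (-48.26)²) = 81.944 nmi.

81.9 nmi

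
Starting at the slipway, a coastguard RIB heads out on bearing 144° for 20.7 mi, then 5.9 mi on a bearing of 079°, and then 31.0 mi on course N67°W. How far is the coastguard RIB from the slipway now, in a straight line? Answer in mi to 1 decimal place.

11.1 mi

Leg 1 (144°, 20.7 mi): east 20.7 sin 144° = 12.17, north 20.7 cos 144° = -16.75
Leg 2 (079°, 5.9 mi): east 5.9 sin 79° = 5.79, north 5.9 cos 79° = 1.13
Leg 3 (N67°W, 31.0 mi): east 31.0 sin 293° = -28.54, north 31.0 cos 293° = 12.11
Net: -10.58 east, -3.51 north. Distance = √((-10.58)² + (-3.51)²) = 11.144 mi.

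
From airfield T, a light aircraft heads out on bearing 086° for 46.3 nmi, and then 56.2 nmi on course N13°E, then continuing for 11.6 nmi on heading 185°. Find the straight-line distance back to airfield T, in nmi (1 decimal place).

Leg 1 (086°, 46.3 nmi): east 46.3 sin 86° = 46.19, north 46.3 cos 86° = 3.23
Leg 2 (N13°E, 56.2 nmi): east 56.2 sin 13° = 12.64, north 56.2 cos 13° = 54.76
Leg 3 (185°, 11.6 nmi): east 11.6 sin 185° = -1.01, north 11.6 cos 185° = -11.56
Net: 57.82 east, 46.43 north. Distance = √((57.82)² + (46.43)²) = 74.156 nmi.

74.2 nmi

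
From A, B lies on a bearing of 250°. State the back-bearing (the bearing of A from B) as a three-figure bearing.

070°

Back-bearing = 250° − 180° = 070°.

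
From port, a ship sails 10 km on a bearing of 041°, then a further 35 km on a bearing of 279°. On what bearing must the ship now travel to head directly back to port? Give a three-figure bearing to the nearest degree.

Leg 1 (041°, 10 km): east 10 sin 41° = 6.56, north 10 cos 41° = 7.55
Leg 2 (279°, 35 km): east 35 sin 279° = -34.57, north 35 cos 279° = 5.48
Net displacement: -28.01 east, 13.02 north. Direction back to start is (28.01, -13.02): bearing = atan2(28.01, -13.02) mod 360° = 114.94° ≈ 115°.

115°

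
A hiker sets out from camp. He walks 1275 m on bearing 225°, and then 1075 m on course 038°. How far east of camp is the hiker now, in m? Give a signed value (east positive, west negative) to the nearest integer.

Leg 1 (225°, 1275 m): east 1275 sin 225° = -901.56, north 1275 cos 225° = -901.56
Leg 2 (038°, 1075 m): east 1075 sin 38° = 661.84, north 1075 cos 38° = 847.11
Net east component: -239.73 m.

-240 m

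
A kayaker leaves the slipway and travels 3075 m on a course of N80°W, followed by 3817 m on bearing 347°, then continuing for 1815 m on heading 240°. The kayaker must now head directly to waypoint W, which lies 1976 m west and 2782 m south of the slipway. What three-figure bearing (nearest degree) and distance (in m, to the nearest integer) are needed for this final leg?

150°, 7048 m

Leg 1 (N80°W, 3075 m): east 3075 sin 280° = -3028.28, north 3075 cos 280° = 533.97
Leg 2 (347°, 3817 m): east 3817 sin 347° = -858.64, north 3817 cos 347° = 3719.17
Leg 3 (240°, 1815 m): east 1815 sin 240° = -1571.84, north 1815 cos 240° = -907.50
Current position: (-5458.76, 3345.64). Target: (-1976, -2782). Remaining: Δeast = 3482.76, Δnorth = -6127.64.
Bearing = atan2(3482.76, -6127.64) mod 360° = 150.39°; distance = √((3482.76)² + (-6127.64)²) = 7048.231 m.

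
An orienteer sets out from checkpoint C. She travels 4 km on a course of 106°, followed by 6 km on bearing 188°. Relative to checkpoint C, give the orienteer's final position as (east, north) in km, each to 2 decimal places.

(3.01, -7.04)

Leg 1 (106°, 4 km): east 4 sin 106° = 3.85, north 4 cos 106° = -1.10
Leg 2 (188°, 6 km): east 6 sin 188° = -0.84, north 6 cos 188° = -5.94
Summing: 3.01 km east, -7.04 km north → (3.01, -7.04).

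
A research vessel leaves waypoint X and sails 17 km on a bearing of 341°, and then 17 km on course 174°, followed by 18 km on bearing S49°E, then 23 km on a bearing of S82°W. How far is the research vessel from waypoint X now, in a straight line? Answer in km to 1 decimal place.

20.5 km

Leg 1 (341°, 17 km): east 17 sin 341° = -5.53, north 17 cos 341° = 16.07
Leg 2 (174°, 17 km): east 17 sin 174° = 1.78, north 17 cos 174° = -16.91
Leg 3 (S49°E, 18 km): east 18 sin 131° = 13.58, north 18 cos 131° = -11.81
Leg 4 (S82°W, 23 km): east 23 sin 262° = -22.78, north 23 cos 262° = -3.20
Net: -12.95 east, -15.84 north. Distance = √((-12.95)² + (-15.84)²) = 20.462 km.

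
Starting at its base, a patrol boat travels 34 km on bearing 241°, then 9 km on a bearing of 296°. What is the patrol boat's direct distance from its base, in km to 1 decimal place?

Leg 1 (241°, 34 km): east 34 sin 241° = -29.74, north 34 cos 241° = -16.48
Leg 2 (296°, 9 km): east 9 sin 296° = -8.09, north 9 cos 296° = 3.95
Net: -37.83 east, -12.54 north. Distance = √((-37.83)² + (-12.54)²) = 39.850 km.

39.9 km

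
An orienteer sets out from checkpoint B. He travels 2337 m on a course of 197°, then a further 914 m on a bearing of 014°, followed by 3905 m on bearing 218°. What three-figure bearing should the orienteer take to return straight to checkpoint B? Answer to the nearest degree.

Leg 1 (197°, 2337 m): east 2337 sin 197° = -683.27, north 2337 cos 197° = -2234.88
Leg 2 (014°, 914 m): east 914 sin 14° = 221.12, north 914 cos 14° = 886.85
Leg 3 (218°, 3905 m): east 3905 sin 218° = -2404.16, north 3905 cos 218° = -3077.18
Net displacement: -2866.31 east, -4425.22 north. Direction back to start is (2866.31, 4425.22): bearing = atan2(2866.31, 4425.22) mod 360° = 32.93° ≈ 033°.

033°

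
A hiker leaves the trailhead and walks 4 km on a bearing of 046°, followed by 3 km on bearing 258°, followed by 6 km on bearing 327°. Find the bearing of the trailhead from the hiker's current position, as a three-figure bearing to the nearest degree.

Leg 1 (046°, 4 km): east 4 sin 46° = 2.88, north 4 cos 46° = 2.78
Leg 2 (258°, 3 km): east 3 sin 258° = -2.93, north 3 cos 258° = -0.62
Leg 3 (327°, 6 km): east 6 sin 327° = -3.27, north 6 cos 327° = 5.03
Net displacement: -3.32 east, 7.19 north. Direction back to start is (3.32, -7.19): bearing = atan2(3.32, -7.19) mod 360° = 155.17° ≈ 155°.

155°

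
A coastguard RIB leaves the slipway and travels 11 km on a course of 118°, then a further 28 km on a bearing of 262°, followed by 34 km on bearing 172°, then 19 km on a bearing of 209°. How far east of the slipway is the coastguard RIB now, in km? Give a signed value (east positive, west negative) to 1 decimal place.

Leg 1 (118°, 11 km): east 11 sin 118° = 9.71, north 11 cos 118° = -5.16
Leg 2 (262°, 28 km): east 28 sin 262° = -27.73, north 28 cos 262° = -3.90
Leg 3 (172°, 34 km): east 34 sin 172° = 4.73, north 34 cos 172° = -33.67
Leg 4 (209°, 19 km): east 19 sin 209° = -9.21, north 19 cos 209° = -16.62
Net east component: -22.49 km.

-22.5 km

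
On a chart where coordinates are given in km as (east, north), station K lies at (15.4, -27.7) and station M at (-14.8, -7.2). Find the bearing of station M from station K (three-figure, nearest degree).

Δeast = -14.8 − 15.4 = -30.20; Δnorth = -7.2 − -27.7 = 20.50.
Bearing = atan2(Δeast, Δnorth) mod 360° = 304.17° ≈ 304°.

304°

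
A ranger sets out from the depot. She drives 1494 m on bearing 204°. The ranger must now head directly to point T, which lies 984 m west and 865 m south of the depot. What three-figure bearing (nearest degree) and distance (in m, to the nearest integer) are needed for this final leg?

Leg 1 (204°, 1494 m): east 1494 sin 204° = -607.66, north 1494 cos 204° = -1364.84
Current position: (-607.66, -1364.84). Target: (-984, -865). Remaining: Δeast = -376.34, Δnorth = 499.84.
Bearing = atan2(-376.34, 499.84) mod 360° = 323.02°; distance = √((-376.34)² + (499.84)²) = 625.672 m.

323°, 626 m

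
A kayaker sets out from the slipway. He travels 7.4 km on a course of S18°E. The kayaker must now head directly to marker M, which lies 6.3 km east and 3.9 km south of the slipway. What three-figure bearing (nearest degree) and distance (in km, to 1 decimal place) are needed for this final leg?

Leg 1 (S18°E, 7.4 km): east 7.4 sin 162° = 2.29, north 7.4 cos 162° = -7.04
Current position: (2.29, -7.04). Target: (6.3, -3.9). Remaining: Δeast = 4.01, Δnorth = 3.14.
Bearing = atan2(4.01, 3.14) mod 360° = 51.98°; distance = √((4.01)² + (3.14)²) = 5.094 km.

052°, 5.1 km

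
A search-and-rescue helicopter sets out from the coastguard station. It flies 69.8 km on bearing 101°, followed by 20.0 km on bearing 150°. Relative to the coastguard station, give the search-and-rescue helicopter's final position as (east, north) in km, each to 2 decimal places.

(78.52, -30.64)

Leg 1 (101°, 69.8 km): east 69.8 sin 101° = 68.52, north 69.8 cos 101° = -13.32
Leg 2 (150°, 20.0 km): east 20.0 sin 150° = 10.00, north 20.0 cos 150° = -17.32
Summing: 78.52 km east, -30.64 km north → (78.52, -30.64).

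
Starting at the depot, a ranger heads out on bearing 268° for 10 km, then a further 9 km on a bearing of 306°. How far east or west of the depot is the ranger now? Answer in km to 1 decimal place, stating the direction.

17.3 km west

Leg 1 (268°, 10 km): east 10 sin 268° = -9.99, north 10 cos 268° = -0.35
Leg 2 (306°, 9 km): east 9 sin 306° = -7.28, north 9 cos 306° = 5.29
Net east component: -17.28 km.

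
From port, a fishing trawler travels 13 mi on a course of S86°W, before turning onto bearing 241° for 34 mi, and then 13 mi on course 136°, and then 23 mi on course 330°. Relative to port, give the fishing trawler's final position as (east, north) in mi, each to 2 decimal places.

(-45.17, -6.82)

Leg 1 (S86°W, 13 mi): east 13 sin 266° = -12.97, north 13 cos 266° = -0.91
Leg 2 (241°, 34 mi): east 34 sin 241° = -29.74, north 34 cos 241° = -16.48
Leg 3 (136°, 13 mi): east 13 sin 136° = 9.03, north 13 cos 136° = -9.35
Leg 4 (330°, 23 mi): east 23 sin 330° = -11.50, north 23 cos 330° = 19.92
Summing: -45.17 mi east, -6.82 mi north → (-45.17, -6.82).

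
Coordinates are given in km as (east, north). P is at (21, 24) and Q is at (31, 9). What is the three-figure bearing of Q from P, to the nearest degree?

Δeast = 31 − 21 = 10.00; Δnorth = 9 − 24 = -15.00.
Bearing = atan2(Δeast, Δnorth) mod 360° = 146.31° ≈ 146°.

146°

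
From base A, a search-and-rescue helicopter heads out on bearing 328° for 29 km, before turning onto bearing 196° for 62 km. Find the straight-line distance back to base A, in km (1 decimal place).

47.7 km

Leg 1 (328°, 29 km): east 29 sin 328° = -15.37, north 29 cos 328° = 24.59
Leg 2 (196°, 62 km): east 62 sin 196° = -17.09, north 62 cos 196° = -59.60
Net: -32.46 east, -35.00 north. Distance = √((-32.46)² + (-35.00)²) = 47.737 km.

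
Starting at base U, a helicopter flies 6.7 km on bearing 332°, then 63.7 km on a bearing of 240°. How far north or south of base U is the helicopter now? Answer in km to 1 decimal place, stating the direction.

25.9 km south

Leg 1 (332°, 6.7 km): east 6.7 sin 332° = -3.15, north 6.7 cos 332° = 5.92
Leg 2 (240°, 63.7 km): east 63.7 sin 240° = -55.17, north 63.7 cos 240° = -31.85
Net north component: -25.93 km.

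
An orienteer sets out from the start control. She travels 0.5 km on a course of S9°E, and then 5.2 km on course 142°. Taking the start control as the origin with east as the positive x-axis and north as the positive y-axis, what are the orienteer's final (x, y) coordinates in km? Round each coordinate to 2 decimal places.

(3.28, -4.59)

Leg 1 (S9°E, 0.5 km): east 0.5 sin 171° = 0.08, north 0.5 cos 171° = -0.49
Leg 2 (142°, 5.2 km): east 5.2 sin 142° = 3.20, north 5.2 cos 142° = -4.10
Summing: 3.28 km east, -4.59 km north → (3.28, -4.59).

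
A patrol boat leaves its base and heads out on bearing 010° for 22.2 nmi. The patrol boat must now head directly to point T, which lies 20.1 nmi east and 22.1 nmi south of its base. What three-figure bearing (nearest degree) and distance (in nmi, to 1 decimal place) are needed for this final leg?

Leg 1 (010°, 22.2 nmi): east 22.2 sin 10° = 3.85, north 22.2 cos 10° = 21.86
Current position: (3.85, 21.86). Target: (20.1, -22.1). Remaining: Δeast = 16.25, Δnorth = -43.96.
Bearing = atan2(16.25, -43.96) mod 360° = 159.72°; distance = √((16.25)² + (-43.96)²) = 46.868 nmi.

160°, 46.9 nmi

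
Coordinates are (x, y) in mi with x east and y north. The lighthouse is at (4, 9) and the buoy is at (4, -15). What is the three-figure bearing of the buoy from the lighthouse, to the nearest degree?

Δeast = 4 − 4 = 0.00; Δnorth = -15 − 9 = -24.00.
Bearing = atan2(Δeast, Δnorth) mod 360° = 180.00° ≈ 180°.

180°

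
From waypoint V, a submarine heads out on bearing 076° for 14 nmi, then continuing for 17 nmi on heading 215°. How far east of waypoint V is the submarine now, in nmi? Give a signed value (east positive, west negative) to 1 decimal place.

Leg 1 (076°, 14 nmi): east 14 sin 76° = 13.58, north 14 cos 76° = 3.39
Leg 2 (215°, 17 nmi): east 17 sin 215° = -9.75, north 17 cos 215° = -13.93
Net east component: 3.83 nmi.

3.8 nmi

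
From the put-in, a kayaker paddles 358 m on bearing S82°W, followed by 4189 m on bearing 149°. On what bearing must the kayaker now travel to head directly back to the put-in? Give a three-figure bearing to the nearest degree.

Leg 1 (S82°W, 358 m): east 358 sin 262° = -354.52, north 358 cos 262° = -49.82
Leg 2 (149°, 4189 m): east 4189 sin 149° = 2157.49, north 4189 cos 149° = -3590.67
Net displacement: 1802.98 east, -3640.50 north. Direction back to start is (-1802.98, 3640.50): bearing = atan2(-1802.98, 3640.50) mod 360° = 333.65° ≈ 334°.

334°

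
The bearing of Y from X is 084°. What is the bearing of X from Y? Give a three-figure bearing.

Back-bearing = 084° + 180° = 264°.

264°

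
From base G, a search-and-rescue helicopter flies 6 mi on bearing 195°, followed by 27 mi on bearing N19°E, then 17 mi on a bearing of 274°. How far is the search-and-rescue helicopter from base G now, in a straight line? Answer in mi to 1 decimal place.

23.1 mi

Leg 1 (195°, 6 mi): east 6 sin 195° = -1.55, north 6 cos 195° = -5.80
Leg 2 (N19°E, 27 mi): east 27 sin 19° = 8.79, north 27 cos 19° = 25.53
Leg 3 (274°, 17 mi): east 17 sin 274° = -16.96, north 17 cos 274° = 1.19
Net: -9.72 east, 20.92 north. Distance = √((-9.72)² + (20.92)²) = 23.068 mi.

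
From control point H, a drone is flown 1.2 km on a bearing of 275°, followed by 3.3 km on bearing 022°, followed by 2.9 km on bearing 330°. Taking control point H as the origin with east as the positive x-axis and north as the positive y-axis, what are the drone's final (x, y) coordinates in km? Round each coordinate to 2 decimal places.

(-1.41, 5.68)

Leg 1 (275°, 1.2 km): east 1.2 sin 275° = -1.20, north 1.2 cos 275° = 0.10
Leg 2 (022°, 3.3 km): east 3.3 sin 22° = 1.24, north 3.3 cos 22° = 3.06
Leg 3 (330°, 2.9 km): east 2.9 sin 330° = -1.45, north 2.9 cos 330° = 2.51
Summing: -1.41 km east, 5.68 km north → (-1.41, 5.68).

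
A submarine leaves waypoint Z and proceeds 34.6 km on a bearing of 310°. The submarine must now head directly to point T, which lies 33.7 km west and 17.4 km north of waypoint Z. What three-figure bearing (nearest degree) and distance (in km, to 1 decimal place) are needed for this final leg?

236°, 8.7 km

Leg 1 (310°, 34.6 km): east 34.6 sin 310° = -26.51, north 34.6 cos 310° = 22.24
Current position: (-26.51, 22.24). Target: (-33.7, 17.4). Remaining: Δeast = -7.19, Δnorth = -4.84.
Bearing = atan2(-7.19, -4.84) mod 360° = 236.07°; distance = √((-7.19)² + (-4.84)²) = 8.672 km.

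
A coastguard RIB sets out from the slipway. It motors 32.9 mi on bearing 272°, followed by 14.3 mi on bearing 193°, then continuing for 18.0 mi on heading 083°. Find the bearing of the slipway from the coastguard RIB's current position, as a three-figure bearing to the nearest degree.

Leg 1 (272°, 32.9 mi): east 32.9 sin 272° = -32.88, north 32.9 cos 272° = 1.15
Leg 2 (193°, 14.3 mi): east 14.3 sin 193° = -3.22, north 14.3 cos 193° = -13.93
Leg 3 (083°, 18.0 mi): east 18.0 sin 83° = 17.87, north 18.0 cos 83° = 2.19
Net displacement: -18.23 east, -10.59 north. Direction back to start is (18.23, 10.59): bearing = atan2(18.23, 10.59) mod 360° = 59.84° ≈ 060°.

060°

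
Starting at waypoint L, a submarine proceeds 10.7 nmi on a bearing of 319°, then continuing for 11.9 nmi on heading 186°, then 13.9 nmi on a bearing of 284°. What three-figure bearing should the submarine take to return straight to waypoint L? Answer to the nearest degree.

089°

Leg 1 (319°, 10.7 nmi): east 10.7 sin 319° = -7.02, north 10.7 cos 319° = 8.08
Leg 2 (186°, 11.9 nmi): east 11.9 sin 186° = -1.24, north 11.9 cos 186° = -11.83
Leg 3 (284°, 13.9 nmi): east 13.9 sin 284° = -13.49, north 13.9 cos 284° = 3.36
Net displacement: -21.75 east, -0.40 north. Direction back to start is (21.75, 0.40): bearing = atan2(21.75, 0.40) mod 360° = 88.96° ≈ 089°.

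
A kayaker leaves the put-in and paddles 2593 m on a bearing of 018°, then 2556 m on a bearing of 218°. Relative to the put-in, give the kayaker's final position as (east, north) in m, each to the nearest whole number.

(-772, 452)

Leg 1 (018°, 2593 m): east 2593 sin 18° = 801.28, north 2593 cos 18° = 2466.09
Leg 2 (218°, 2556 m): east 2556 sin 218° = -1573.63, north 2556 cos 218° = -2014.16
Summing: -772.35 m east, 451.93 m north → (-772, 452).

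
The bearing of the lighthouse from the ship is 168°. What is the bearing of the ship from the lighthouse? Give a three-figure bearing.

348°

Back-bearing = 168° + 180° = 348°.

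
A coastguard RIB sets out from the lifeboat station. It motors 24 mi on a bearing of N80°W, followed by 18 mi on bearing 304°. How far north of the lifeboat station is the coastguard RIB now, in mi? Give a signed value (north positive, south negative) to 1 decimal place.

14.2 mi

Leg 1 (N80°W, 24 mi): east 24 sin 280° = -23.64, north 24 cos 280° = 4.17
Leg 2 (304°, 18 mi): east 18 sin 304° = -14.92, north 18 cos 304° = 10.07
Net north component: 14.23 mi.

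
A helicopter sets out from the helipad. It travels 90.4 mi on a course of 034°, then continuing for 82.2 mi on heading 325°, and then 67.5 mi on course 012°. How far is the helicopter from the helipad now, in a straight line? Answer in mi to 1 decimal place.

Leg 1 (034°, 90.4 mi): east 90.4 sin 34° = 50.55, north 90.4 cos 34° = 74.94
Leg 2 (325°, 82.2 mi): east 82.2 sin 325° = -47.15, north 82.2 cos 325° = 67.33
Leg 3 (012°, 67.5 mi): east 67.5 sin 12° = 14.03, north 67.5 cos 12° = 66.02
Net: 17.44 east, 208.30 north. Distance = √((17.44)² + (208.30)²) = 209.033 mi.

209.0 mi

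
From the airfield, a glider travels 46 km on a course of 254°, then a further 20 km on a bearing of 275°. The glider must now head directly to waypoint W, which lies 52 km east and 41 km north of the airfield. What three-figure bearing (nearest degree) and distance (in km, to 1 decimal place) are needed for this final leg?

Leg 1 (254°, 46 km): east 46 sin 254° = -44.22, north 46 cos 254° = -12.68
Leg 2 (275°, 20 km): east 20 sin 275° = -19.92, north 20 cos 275° = 1.74
Current position: (-64.14, -10.94). Target: (52, 41). Remaining: Δeast = 116.14, Δnorth = 51.94.
Bearing = atan2(116.14, 51.94) mod 360° = 65.91°; distance = √((116.14)² + (51.94)²) = 127.225 km.

066°, 127.2 km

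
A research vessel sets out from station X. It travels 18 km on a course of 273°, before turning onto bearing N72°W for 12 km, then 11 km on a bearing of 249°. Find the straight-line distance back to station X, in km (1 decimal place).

Leg 1 (273°, 18 km): east 18 sin 273° = -17.98, north 18 cos 273° = 0.94
Leg 2 (N72°W, 12 km): east 12 sin 288° = -11.41, north 12 cos 288° = 3.71
Leg 3 (249°, 11 km): east 11 sin 249° = -10.27, north 11 cos 249° = -3.94
Net: -39.66 east, 0.71 north. Distance = √((-39.66)² + (0.71)²) = 39.664 km.

39.7 km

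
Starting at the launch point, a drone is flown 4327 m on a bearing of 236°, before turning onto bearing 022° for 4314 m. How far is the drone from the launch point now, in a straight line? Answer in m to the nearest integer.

2526 m

Leg 1 (236°, 4327 m): east 4327 sin 236° = -3587.25, north 4327 cos 236° = -2419.63
Leg 2 (022°, 4314 m): east 4314 sin 22° = 1616.05, north 4314 cos 22° = 3999.87
Net: -1971.19 east, 1580.24 north. Distance = √((-1971.19)² + (1580.24)²) = 2526.414 m.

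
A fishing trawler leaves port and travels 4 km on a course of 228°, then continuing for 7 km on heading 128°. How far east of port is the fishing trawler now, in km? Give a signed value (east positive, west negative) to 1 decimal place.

2.5 km

Leg 1 (228°, 4 km): east 4 sin 228° = -2.97, north 4 cos 228° = -2.68
Leg 2 (128°, 7 km): east 7 sin 128° = 5.52, north 7 cos 128° = -4.31
Net east component: 2.54 km.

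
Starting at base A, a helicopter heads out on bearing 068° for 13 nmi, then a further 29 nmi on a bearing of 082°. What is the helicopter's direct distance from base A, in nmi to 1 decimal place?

Leg 1 (068°, 13 nmi): east 13 sin 68° = 12.05, north 13 cos 68° = 4.87
Leg 2 (082°, 29 nmi): east 29 sin 82° = 28.72, north 29 cos 82° = 4.04
Net: 40.77 east, 8.91 north. Distance = √((40.77)² + (8.91)²) = 41.733 nmi.

41.7 nmi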